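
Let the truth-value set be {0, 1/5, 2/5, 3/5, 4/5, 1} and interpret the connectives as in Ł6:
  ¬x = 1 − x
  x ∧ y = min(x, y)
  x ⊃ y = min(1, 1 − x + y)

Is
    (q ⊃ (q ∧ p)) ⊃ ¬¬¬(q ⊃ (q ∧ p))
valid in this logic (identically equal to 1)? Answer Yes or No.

Counterexample: take p = 0, q = 0.
q ∧ p = 0 ∧ 0 = 0
q ⊃ (q ∧ p) = 0 ⊃ 0 = 1
q ∧ p = 0 ∧ 0 = 0
q ⊃ (q ∧ p) = 0 ⊃ 0 = 1
¬(q ⊃ (q ∧ p)) = ¬1 = 0
¬¬(q ⊃ (q ∧ p)) = ¬0 = 1
¬¬¬(q ⊃ (q ∧ p)) = ¬1 = 0
(q ⊃ (q ∧ p)) ⊃ ¬¬¬(q ⊃ (q ∧ p)) = 1 ⊃ 0 = 0
This gives 0 ≠ 1.

No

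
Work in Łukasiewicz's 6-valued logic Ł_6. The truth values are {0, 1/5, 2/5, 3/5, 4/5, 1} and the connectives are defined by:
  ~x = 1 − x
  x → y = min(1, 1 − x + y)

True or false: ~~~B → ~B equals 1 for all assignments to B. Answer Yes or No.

B = 0 ↦ 1
B = 1/5 ↦ 1
B = 2/5 ↦ 1
B = 3/5 ↦ 1
B = 4/5 ↦ 1
B = 1 ↦ 1
Every assignment gives a value ≥ 1.

Yes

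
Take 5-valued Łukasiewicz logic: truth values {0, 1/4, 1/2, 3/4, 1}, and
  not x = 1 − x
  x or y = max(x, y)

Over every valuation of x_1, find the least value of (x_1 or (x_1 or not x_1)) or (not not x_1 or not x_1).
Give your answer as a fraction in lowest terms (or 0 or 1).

Take x_1 = 1/2:
not x_1 = not 1/2 = 1/2
x_1 or not x_1 = 1/2 or 1/2 = 1/2
x_1 or (x_1 or not x_1) = 1/2 or 1/2 = 1/2
not x_1 = not 1/2 = 1/2
not not x_1 = not 1/2 = 1/2
not x_1 = not 1/2 = 1/2
not not x_1 or not x_1 = 1/2 or 1/2 = 1/2
(x_1 or (x_1 or not x_1)) or (not not x_1 or not x_1) = 1/2 or 1/2 = 1/2
No assignment yields a value below 1/2, so this is the minimum.

1/2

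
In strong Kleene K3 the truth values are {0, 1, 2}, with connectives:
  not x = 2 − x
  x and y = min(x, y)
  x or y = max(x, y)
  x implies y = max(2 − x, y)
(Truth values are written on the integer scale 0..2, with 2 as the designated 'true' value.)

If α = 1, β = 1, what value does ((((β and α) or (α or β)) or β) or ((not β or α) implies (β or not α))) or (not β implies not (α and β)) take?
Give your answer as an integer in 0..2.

β and α = 1 and 1 = 1
α or β = 1 or 1 = 1
(β and α) or (α or β) = 1 or 1 = 1
((β and α) or (α or β)) or β = 1 or 1 = 1
not β = not 1 = 1
not β or α = 1 or 1 = 1
not α = not 1 = 1
β or not α = 1 or 1 = 1
(not β or α) implies (β or not α) = 1 implies 1 = 1
(((β and α) or (α or β)) or β) or ((not β or α) implies (β or not α)) = 1 or 1 = 1
not β = not 1 = 1
α and β = 1 and 1 = 1
not (α and β) = not 1 = 1
not β implies not (α and β) = 1 implies 1 = 1
((((β and α) or (α or β)) or β) or ((not β or α) implies (β or not α))) or (not β implies not (α and β)) = 1 or 1 = 1

1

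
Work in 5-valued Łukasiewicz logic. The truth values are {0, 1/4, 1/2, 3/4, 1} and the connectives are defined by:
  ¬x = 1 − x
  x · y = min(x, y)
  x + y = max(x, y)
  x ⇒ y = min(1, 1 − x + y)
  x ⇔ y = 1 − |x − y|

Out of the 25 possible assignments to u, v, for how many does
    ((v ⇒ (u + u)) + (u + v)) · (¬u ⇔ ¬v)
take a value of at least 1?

value 1: 5 assignments (counts)
value 3/4: 8 assignments
value 1/2: 6 assignments
value 1/4: 4 assignments
value 0: 2 assignments
So 5 of the 25 assignments meet the threshold.

5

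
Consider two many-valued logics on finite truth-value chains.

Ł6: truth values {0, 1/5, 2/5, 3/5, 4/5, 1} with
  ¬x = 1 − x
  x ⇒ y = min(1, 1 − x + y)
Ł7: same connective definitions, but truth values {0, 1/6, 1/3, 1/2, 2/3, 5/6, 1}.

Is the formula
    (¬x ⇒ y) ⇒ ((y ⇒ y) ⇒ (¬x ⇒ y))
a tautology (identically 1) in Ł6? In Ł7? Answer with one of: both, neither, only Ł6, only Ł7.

In Ł6: every assignment gives 1 — tautology.
In Ł7: every assignment gives 1 — tautology.

both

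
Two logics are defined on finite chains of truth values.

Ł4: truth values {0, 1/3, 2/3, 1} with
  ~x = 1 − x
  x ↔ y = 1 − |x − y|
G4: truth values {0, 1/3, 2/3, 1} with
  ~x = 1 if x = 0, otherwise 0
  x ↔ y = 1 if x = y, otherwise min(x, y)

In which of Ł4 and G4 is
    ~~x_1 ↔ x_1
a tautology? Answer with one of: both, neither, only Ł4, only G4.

only Ł4

In Ł4: every assignment gives 1 — tautology.
In G4: at x_1 = 1/3 the value is 1/3 — not a tautology.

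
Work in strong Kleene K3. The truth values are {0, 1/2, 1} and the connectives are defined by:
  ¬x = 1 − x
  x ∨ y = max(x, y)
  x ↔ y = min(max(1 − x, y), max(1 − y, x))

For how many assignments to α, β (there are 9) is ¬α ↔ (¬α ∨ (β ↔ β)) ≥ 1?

3

α = 0, β = 0 ↦ 1  ≥
α = 0, β = 1/2 ↦ 1  ≥
α = 0, β = 1 ↦ 1  ≥
α = 1/2, β = 0 ↦ 1/2  <
α = 1/2, β = 1/2 ↦ 1/2  <
α = 1/2, β = 1 ↦ 1/2  <
α = 1, β = 0 ↦ 0  <
α = 1, β = 1/2 ↦ 1/2  <
α = 1, β = 1 ↦ 0  <
So 3 of the 9 assignments meet the threshold.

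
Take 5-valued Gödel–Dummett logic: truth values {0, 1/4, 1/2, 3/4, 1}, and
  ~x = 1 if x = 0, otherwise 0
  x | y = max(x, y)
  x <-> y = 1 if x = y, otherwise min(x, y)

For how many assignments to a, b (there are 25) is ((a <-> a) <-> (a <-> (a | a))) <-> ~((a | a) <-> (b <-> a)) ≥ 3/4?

value 1: 5 assignments (counts)
value 0: 20 assignments
So 5 of the 25 assignments meet the threshold.

5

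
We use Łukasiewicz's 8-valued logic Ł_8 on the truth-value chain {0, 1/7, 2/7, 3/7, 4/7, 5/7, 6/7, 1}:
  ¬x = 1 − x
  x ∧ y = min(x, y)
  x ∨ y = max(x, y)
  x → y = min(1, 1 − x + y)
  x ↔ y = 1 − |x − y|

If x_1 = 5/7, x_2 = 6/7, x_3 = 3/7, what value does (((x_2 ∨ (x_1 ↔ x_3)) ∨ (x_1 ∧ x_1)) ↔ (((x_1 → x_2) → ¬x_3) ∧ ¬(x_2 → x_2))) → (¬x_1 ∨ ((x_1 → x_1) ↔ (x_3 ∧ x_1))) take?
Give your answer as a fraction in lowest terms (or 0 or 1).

x_1 ↔ x_3 = 5/7 ↔ 3/7 = 5/7
x_2 ∨ (x_1 ↔ x_3) = 6/7 ∨ 5/7 = 6/7
x_1 ∧ x_1 = 5/7 ∧ 5/7 = 5/7
(x_2 ∨ (x_1 ↔ x_3)) ∨ (x_1 ∧ x_1) = 6/7 ∨ 5/7 = 6/7
x_1 → x_2 = 5/7 → 6/7 = 1
¬x_3 = ¬3/7 = 4/7
(x_1 → x_2) → ¬x_3 = 1 → 4/7 = 4/7
x_2 → x_2 = 6/7 → 6/7 = 1
¬(x_2 → x_2) = ¬1 = 0
((x_1 → x_2) → ¬x_3) ∧ ¬(x_2 → x_2) = 4/7 ∧ 0 = 0
((x_2 ∨ (x_1 ↔ x_3)) ∨ (x_1 ∧ x_1)) ↔ (((x_1 → x_2) → ¬x_3) ∧ ¬(x_2 → x_2)) = 6/7 ↔ 0 = 1/7
¬x_1 = ¬5/7 = 2/7
x_1 → x_1 = 5/7 → 5/7 = 1
x_3 ∧ x_1 = 3/7 ∧ 5/7 = 3/7
(x_1 → x_1) ↔ (x_3 ∧ x_1) = 1 ↔ 3/7 = 3/7
¬x_1 ∨ ((x_1 → x_1) ↔ (x_3 ∧ x_1)) = 2/7 ∨ 3/7 = 3/7
(((x_2 ∨ (x_1 ↔ x_3)) ∨ (x_1 ∧ x_1)) ↔ (((x_1 → x_2) → ¬x_3) ∧ ¬(x_2 → x_2))) → (¬x_1 ∨ ((x_1 → x_1) ↔ (x_3 ∧ x_1))) = 1/7 → 3/7 = 1

1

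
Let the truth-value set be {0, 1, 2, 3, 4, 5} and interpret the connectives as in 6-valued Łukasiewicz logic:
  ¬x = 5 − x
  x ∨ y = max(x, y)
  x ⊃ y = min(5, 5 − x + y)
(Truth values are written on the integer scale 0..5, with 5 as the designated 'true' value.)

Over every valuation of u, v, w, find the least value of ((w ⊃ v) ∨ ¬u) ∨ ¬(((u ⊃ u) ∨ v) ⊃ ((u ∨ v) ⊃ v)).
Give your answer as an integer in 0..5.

Take u = 3, v = 1, w = 4:
w ⊃ v = 4 ⊃ 1 = 2
¬u = ¬3 = 2
(w ⊃ v) ∨ ¬u = 2 ∨ 2 = 2
u ⊃ u = 3 ⊃ 3 = 5
(u ⊃ u) ∨ v = 5 ∨ 1 = 5
u ∨ v = 3 ∨ 1 = 3
(u ∨ v) ⊃ v = 3 ⊃ 1 = 3
((u ⊃ u) ∨ v) ⊃ ((u ∨ v) ⊃ v) = 5 ⊃ 3 = 3
¬(((u ⊃ u) ∨ v) ⊃ ((u ∨ v) ⊃ v)) = ¬3 = 2
((w ⊃ v) ∨ ¬u) ∨ ¬(((u ⊃ u) ∨ v) ⊃ ((u ∨ v) ⊃ v)) = 2 ∨ 2 = 2
No assignment yields a value below 2, so this is the minimum.

2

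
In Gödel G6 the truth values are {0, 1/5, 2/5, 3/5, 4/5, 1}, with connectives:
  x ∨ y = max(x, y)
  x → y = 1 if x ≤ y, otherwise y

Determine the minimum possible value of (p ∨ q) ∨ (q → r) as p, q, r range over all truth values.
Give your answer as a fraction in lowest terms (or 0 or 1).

1/5

Take p = 0, q = 1/5, r = 0:
p ∨ q = 0 ∨ 1/5 = 1/5
q → r = 1/5 → 0 = 0
(p ∨ q) ∨ (q → r) = 1/5 ∨ 0 = 1/5
No assignment yields a value below 1/5, so this is the minimum.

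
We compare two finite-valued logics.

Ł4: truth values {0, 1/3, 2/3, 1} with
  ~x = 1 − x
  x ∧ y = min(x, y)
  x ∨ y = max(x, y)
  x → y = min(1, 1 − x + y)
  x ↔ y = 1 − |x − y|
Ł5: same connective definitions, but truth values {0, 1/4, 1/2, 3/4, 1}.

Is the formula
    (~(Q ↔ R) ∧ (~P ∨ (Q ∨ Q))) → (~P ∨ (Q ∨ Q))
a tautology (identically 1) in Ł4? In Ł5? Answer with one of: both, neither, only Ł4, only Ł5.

both

In Ł4: every assignment gives 1 — tautology.
In Ł5: every assignment gives 1 — tautology.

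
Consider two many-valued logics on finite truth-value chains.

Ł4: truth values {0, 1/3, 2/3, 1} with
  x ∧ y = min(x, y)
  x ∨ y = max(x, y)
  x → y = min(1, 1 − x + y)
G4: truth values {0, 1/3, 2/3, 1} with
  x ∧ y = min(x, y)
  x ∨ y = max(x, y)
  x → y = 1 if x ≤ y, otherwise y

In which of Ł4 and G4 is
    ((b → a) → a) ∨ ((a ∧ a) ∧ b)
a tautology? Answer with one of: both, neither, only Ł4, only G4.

neither

In Ł4: at a = 0, b = 0 the value is 0 — not a tautology.
In G4: at a = 0, b = 0 the value is 0 — not a tautology.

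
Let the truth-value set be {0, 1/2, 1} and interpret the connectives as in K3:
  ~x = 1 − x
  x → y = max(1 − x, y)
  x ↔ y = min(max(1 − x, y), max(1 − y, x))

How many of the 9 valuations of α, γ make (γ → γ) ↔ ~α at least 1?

2

α = 0, γ = 0 ↦ 1  ≥
α = 0, γ = 1/2 ↦ 1/2  <
α = 0, γ = 1 ↦ 1  ≥
α = 1/2, γ = 0 ↦ 1/2  <
α = 1/2, γ = 1/2 ↦ 1/2  <
α = 1/2, γ = 1 ↦ 1/2  <
α = 1, γ = 0 ↦ 0  <
α = 1, γ = 1/2 ↦ 1/2  <
α = 1, γ = 1 ↦ 0  <
So 2 of the 9 assignments meet the threshold.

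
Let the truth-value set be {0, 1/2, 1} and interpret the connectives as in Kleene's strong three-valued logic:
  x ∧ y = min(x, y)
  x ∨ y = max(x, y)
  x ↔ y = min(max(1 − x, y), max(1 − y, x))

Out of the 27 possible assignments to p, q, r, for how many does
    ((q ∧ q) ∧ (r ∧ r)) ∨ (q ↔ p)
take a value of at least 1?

8

value 1: 8 assignments (counts)
value 1/2: 15 assignments
value 0: 4 assignments
So 8 of the 27 assignments meet the threshold.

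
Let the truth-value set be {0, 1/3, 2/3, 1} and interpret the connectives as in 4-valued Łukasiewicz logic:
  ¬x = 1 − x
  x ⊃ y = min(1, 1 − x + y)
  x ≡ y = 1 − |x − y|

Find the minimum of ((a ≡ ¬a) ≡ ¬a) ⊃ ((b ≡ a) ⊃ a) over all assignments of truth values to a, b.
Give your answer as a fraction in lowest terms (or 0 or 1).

1/3

Take a = 1/3, b = 1/3:
¬a = ¬1/3 = 2/3
a ≡ ¬a = 1/3 ≡ 2/3 = 2/3
¬a = ¬1/3 = 2/3
(a ≡ ¬a) ≡ ¬a = 2/3 ≡ 2/3 = 1
b ≡ a = 1/3 ≡ 1/3 = 1
(b ≡ a) ⊃ a = 1 ⊃ 1/3 = 1/3
((a ≡ ¬a) ≡ ¬a) ⊃ ((b ≡ a) ⊃ a) = 1 ⊃ 1/3 = 1/3
No assignment yields a value below 1/3, so this is the minimum.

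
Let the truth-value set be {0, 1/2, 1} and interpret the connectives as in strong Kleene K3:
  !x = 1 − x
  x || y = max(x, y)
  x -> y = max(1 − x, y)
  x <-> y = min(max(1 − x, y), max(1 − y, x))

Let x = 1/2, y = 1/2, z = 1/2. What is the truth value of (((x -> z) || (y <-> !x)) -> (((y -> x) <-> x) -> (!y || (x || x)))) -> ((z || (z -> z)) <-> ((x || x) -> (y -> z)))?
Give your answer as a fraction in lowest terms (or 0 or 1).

x -> z = 1/2 -> 1/2 = 1/2
!x = !1/2 = 1/2
y <-> !x = 1/2 <-> 1/2 = 1/2
(x -> z) || (y <-> !x) = 1/2 || 1/2 = 1/2
y -> x = 1/2 -> 1/2 = 1/2
(y -> x) <-> x = 1/2 <-> 1/2 = 1/2
!y = !1/2 = 1/2
x || x = 1/2 || 1/2 = 1/2
!y || (x || x) = 1/2 || 1/2 = 1/2
((y -> x) <-> x) -> (!y || (x || x)) = 1/2 -> 1/2 = 1/2
((x -> z) || (y <-> !x)) -> (((y -> x) <-> x) -> (!y || (x || x))) = 1/2 -> 1/2 = 1/2
z -> z = 1/2 -> 1/2 = 1/2
z || (z -> z) = 1/2 || 1/2 = 1/2
x || x = 1/2 || 1/2 = 1/2
y -> z = 1/2 -> 1/2 = 1/2
(x || x) -> (y -> z) = 1/2 -> 1/2 = 1/2
(z || (z -> z)) <-> ((x || x) -> (y -> z)) = 1/2 <-> 1/2 = 1/2
(((x -> z) || (y <-> !x)) -> (((y -> x) <-> x) -> (!y || (x || x)))) -> ((z || (z -> z)) <-> ((x || x) -> (y -> z))) = 1/2 -> 1/2 = 1/2

1/2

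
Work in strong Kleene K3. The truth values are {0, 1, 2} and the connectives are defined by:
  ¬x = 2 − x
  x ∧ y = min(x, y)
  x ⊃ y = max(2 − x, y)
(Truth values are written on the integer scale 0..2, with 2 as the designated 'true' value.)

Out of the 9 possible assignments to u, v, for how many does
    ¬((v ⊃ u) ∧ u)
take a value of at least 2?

u = 0, v = 0 ↦ 2  ≥
u = 0, v = 1 ↦ 2  ≥
u = 0, v = 2 ↦ 2  ≥
u = 1, v = 0 ↦ 1  <
u = 1, v = 1 ↦ 1  <
u = 1, v = 2 ↦ 1  <
u = 2, v = 0 ↦ 0  <
u = 2, v = 1 ↦ 0  <
u = 2, v = 2 ↦ 0  <
So 3 of the 9 assignments meet the threshold.

3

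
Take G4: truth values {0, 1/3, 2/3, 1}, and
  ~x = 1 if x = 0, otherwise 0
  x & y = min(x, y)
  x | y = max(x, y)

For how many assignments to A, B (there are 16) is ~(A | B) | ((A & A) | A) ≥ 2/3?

A = 0, B = 0 ↦ 1  ≥
A = 0, B = 1/3 ↦ 0  <
A = 0, B = 2/3 ↦ 0  <
A = 0, B = 1 ↦ 0  <
A = 1/3, B = 0 ↦ 1/3  <
A = 1/3, B = 1/3 ↦ 1/3  <
A = 1/3, B = 2/3 ↦ 1/3  <
A = 1/3, B = 1 ↦ 1/3  <
A = 2/3, B = 0 ↦ 2/3  ≥
A = 2/3, B = 1/3 ↦ 2/3  ≥
A = 2/3, B = 2/3 ↦ 2/3  ≥
A = 2/3, B = 1 ↦ 2/3  ≥
A = 1, B = 0 ↦ 1  ≥
A = 1, B = 1/3 ↦ 1  ≥
A = 1, B = 2/3 ↦ 1  ≥
A = 1, B = 1 ↦ 1  ≥
So 9 of the 16 assignments meet the threshold.

9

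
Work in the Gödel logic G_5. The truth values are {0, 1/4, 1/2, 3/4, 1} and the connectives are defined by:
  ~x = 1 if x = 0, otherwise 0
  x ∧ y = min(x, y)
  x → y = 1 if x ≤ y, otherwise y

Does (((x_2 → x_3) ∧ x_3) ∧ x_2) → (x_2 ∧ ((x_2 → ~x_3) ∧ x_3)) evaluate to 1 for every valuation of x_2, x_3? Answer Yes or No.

No

Counterexample: take x_2 = 1/4, x_3 = 1/4.
x_2 → x_3 = 1/4 → 1/4 = 1
(x_2 → x_3) ∧ x_3 = 1 ∧ 1/4 = 1/4
((x_2 → x_3) ∧ x_3) ∧ x_2 = 1/4 ∧ 1/4 = 1/4
~x_3 = ~1/4 = 0
x_2 → ~x_3 = 1/4 → 0 = 0
(x_2 → ~x_3) ∧ x_3 = 0 ∧ 1/4 = 0
x_2 ∧ ((x_2 → ~x_3) ∧ x_3) = 1/4 ∧ 0 = 0
(((x_2 → x_3) ∧ x_3) ∧ x_2) → (x_2 ∧ ((x_2 → ~x_3) ∧ x_3)) = 1/4 → 0 = 0
This gives 0 ≠ 1.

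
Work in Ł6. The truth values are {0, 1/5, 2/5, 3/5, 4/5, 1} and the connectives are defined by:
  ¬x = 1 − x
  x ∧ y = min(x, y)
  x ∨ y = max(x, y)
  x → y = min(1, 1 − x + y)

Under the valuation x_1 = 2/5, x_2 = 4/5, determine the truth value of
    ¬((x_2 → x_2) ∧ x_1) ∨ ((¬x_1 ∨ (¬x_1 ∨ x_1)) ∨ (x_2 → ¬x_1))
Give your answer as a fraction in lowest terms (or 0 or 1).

4/5

x_2 → x_2 = 4/5 → 4/5 = 1
(x_2 → x_2) ∧ x_1 = 1 ∧ 2/5 = 2/5
¬((x_2 → x_2) ∧ x_1) = ¬2/5 = 3/5
¬x_1 = ¬2/5 = 3/5
¬x_1 = ¬2/5 = 3/5
¬x_1 ∨ x_1 = 3/5 ∨ 2/5 = 3/5
¬x_1 ∨ (¬x_1 ∨ x_1) = 3/5 ∨ 3/5 = 3/5
¬x_1 = ¬2/5 = 3/5
x_2 → ¬x_1 = 4/5 → 3/5 = 4/5
(¬x_1 ∨ (¬x_1 ∨ x_1)) ∨ (x_2 → ¬x_1) = 3/5 ∨ 4/5 = 4/5
¬((x_2 → x_2) ∧ x_1) ∨ ((¬x_1 ∨ (¬x_1 ∨ x_1)) ∨ (x_2 → ¬x_1)) = 3/5 ∨ 4/5 = 4/5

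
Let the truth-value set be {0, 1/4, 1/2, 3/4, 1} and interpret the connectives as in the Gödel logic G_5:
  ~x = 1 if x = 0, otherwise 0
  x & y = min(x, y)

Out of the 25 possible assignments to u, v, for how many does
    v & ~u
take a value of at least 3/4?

value 1: 1 assignment (counts)
value 3/4: 1 assignment (counts)
value 1/2: 1 assignment
value 1/4: 1 assignment
value 0: 21 assignments
So 2 of the 25 assignments meet the threshold.

2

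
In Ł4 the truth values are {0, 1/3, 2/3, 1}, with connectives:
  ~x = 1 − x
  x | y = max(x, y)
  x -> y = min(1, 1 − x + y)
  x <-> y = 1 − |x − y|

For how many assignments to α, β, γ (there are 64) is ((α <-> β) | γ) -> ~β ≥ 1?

value 1: 28 assignments (counts)
value 2/3: 17 assignments
value 1/3: 12 assignments
value 0: 7 assignments
So 28 of the 64 assignments meet the threshold.

28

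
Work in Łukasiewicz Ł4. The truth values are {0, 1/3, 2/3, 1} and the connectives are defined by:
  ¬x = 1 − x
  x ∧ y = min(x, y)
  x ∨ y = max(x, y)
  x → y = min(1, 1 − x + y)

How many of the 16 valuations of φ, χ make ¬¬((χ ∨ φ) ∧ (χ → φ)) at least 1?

4

φ = 0, χ = 0 ↦ 0  <
φ = 0, χ = 1/3 ↦ 1/3  <
φ = 0, χ = 2/3 ↦ 1/3  <
φ = 0, χ = 1 ↦ 0  <
φ = 1/3, χ = 0 ↦ 1/3  <
φ = 1/3, χ = 1/3 ↦ 1/3  <
φ = 1/3, χ = 2/3 ↦ 2/3  <
φ = 1/3, χ = 1 ↦ 1/3  <
φ = 2/3, χ = 0 ↦ 2/3  <
φ = 2/3, χ = 1/3 ↦ 2/3  <
φ = 2/3, χ = 2/3 ↦ 2/3  <
φ = 2/3, χ = 1 ↦ 2/3  <
φ = 1, χ = 0 ↦ 1  ≥
φ = 1, χ = 1/3 ↦ 1  ≥
φ = 1, χ = 2/3 ↦ 1  ≥
φ = 1, χ = 1 ↦ 1  ≥
So 4 of the 16 assignments meet the threshold.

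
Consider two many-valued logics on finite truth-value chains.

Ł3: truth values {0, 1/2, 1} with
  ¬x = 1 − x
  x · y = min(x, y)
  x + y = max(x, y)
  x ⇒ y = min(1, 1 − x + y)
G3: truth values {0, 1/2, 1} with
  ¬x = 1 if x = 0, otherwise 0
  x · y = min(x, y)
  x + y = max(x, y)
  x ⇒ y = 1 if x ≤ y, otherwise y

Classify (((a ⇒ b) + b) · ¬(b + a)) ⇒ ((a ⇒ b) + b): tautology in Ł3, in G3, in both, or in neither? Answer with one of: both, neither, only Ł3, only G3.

In Ł3: every assignment gives 1 — tautology.
In G3: every assignment gives 1 — tautology.

both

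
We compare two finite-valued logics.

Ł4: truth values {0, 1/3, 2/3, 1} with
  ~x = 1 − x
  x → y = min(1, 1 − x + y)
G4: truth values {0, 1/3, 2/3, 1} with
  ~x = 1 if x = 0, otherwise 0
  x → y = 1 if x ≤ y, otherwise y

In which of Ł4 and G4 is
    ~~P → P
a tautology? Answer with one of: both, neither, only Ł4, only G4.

In Ł4: every assignment gives 1 — tautology.
In G4: at P = 1/3 the value is 1/3 — not a tautology.

only Ł4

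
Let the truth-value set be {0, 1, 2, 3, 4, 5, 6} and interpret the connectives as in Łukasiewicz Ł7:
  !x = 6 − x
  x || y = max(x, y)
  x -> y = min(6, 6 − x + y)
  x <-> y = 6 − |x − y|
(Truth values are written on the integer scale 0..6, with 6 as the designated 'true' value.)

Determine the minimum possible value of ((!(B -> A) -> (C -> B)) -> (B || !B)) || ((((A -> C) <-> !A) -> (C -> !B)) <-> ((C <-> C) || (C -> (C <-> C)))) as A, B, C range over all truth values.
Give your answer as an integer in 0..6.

3

Take A = 0, B = 3, C = 6:
B -> A = 3 -> 0 = 3
!(B -> A) = !3 = 3
C -> B = 6 -> 3 = 3
!(B -> A) -> (C -> B) = 3 -> 3 = 6
!B = !3 = 3
B || !B = 3 || 3 = 3
(!(B -> A) -> (C -> B)) -> (B || !B) = 6 -> 3 = 3
A -> C = 0 -> 6 = 6
!A = !0 = 6
(A -> C) <-> !A = 6 <-> 6 = 6
!B = !3 = 3
C -> !B = 6 -> 3 = 3
((A -> C) <-> !A) -> (C -> !B) = 6 -> 3 = 3
C <-> C = 6 <-> 6 = 6
C <-> C = 6 <-> 6 = 6
C -> (C <-> C) = 6 -> 6 = 6
(C <-> C) || (C -> (C <-> C)) = 6 || 6 = 6
(((A -> C) <-> !A) -> (C -> !B)) <-> ((C <-> C) || (C -> (C <-> C))) = 3 <-> 6 = 3
((!(B -> A) -> (C -> B)) -> (B || !B)) || ((((A -> C) <-> !A) -> (C -> !B)) <-> ((C <-> C) || (C -> (C <-> C)))) = 3 || 3 = 3
No assignment yields a value below 3, so this is the minimum.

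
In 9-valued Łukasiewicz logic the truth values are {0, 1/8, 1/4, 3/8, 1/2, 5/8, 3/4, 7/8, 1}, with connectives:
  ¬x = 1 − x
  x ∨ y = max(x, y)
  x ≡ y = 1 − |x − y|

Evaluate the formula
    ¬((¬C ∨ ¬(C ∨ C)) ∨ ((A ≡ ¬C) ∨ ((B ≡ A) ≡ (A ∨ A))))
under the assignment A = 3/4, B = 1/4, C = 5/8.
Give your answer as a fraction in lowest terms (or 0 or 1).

¬C = ¬5/8 = 3/8
C ∨ C = 5/8 ∨ 5/8 = 5/8
¬(C ∨ C) = ¬5/8 = 3/8
¬C ∨ ¬(C ∨ C) = 3/8 ∨ 3/8 = 3/8
¬C = ¬5/8 = 3/8
A ≡ ¬C = 3/4 ≡ 3/8 = 5/8
B ≡ A = 1/4 ≡ 3/4 = 1/2
A ∨ A = 3/4 ∨ 3/4 = 3/4
(B ≡ A) ≡ (A ∨ A) = 1/2 ≡ 3/4 = 3/4
(A ≡ ¬C) ∨ ((B ≡ A) ≡ (A ∨ A)) = 5/8 ∨ 3/4 = 3/4
(¬C ∨ ¬(C ∨ C)) ∨ ((A ≡ ¬C) ∨ ((B ≡ A) ≡ (A ∨ A))) = 3/8 ∨ 3/4 = 3/4
¬((¬C ∨ ¬(C ∨ C)) ∨ ((A ≡ ¬C) ∨ ((B ≡ A) ≡ (A ∨ A)))) = ¬3/4 = 1/4

1/4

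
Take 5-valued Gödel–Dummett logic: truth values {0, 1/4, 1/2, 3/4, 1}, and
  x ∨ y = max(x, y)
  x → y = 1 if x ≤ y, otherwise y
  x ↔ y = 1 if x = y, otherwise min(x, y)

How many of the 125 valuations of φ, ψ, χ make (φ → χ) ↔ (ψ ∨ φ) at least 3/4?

44

value 1: 19 assignments (counts)
value 3/4: 25 assignments (counts)
value 1/2: 28 assignments
value 1/4: 28 assignments
value 0: 25 assignments
So 44 of the 125 assignments meet the threshold.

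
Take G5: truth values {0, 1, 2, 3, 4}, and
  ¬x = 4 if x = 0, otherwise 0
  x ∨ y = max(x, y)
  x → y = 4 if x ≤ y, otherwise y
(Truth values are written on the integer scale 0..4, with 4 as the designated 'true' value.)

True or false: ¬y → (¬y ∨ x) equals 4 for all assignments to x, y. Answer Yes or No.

Yes

At x = 1, y = 4, for instance:
¬y = ¬4 = 0
¬y ∨ x = 0 ∨ 1 = 1
¬y → (¬y ∨ x) = 0 → 1 = 4
and checking the remaining 24 assignments likewise gives ≥ 4 in every case.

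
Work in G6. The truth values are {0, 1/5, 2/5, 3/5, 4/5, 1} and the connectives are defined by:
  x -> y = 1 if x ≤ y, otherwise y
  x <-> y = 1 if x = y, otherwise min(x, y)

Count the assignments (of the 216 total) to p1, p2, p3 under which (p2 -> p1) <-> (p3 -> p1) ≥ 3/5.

value 1: 146 assignments (counts)
value 4/5: 10 assignments (counts)
value 3/5: 16 assignments (counts)
value 2/5: 18 assignments
value 1/5: 16 assignments
value 0: 10 assignments
So 172 of the 216 assignments meet the threshold.

172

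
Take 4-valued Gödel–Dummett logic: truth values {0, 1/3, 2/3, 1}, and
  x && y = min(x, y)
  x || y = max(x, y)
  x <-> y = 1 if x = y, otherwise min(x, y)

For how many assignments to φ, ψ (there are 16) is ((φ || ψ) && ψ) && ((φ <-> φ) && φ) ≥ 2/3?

4

φ = 0, ψ = 0 ↦ 0  <
φ = 0, ψ = 1/3 ↦ 0  <
φ = 0, ψ = 2/3 ↦ 0  <
φ = 0, ψ = 1 ↦ 0  <
φ = 1/3, ψ = 0 ↦ 0  <
φ = 1/3, ψ = 1/3 ↦ 1/3  <
φ = 1/3, ψ = 2/3 ↦ 1/3  <
φ = 1/3, ψ = 1 ↦ 1/3  <
φ = 2/3, ψ = 0 ↦ 0  <
φ = 2/3, ψ = 1/3 ↦ 1/3  <
φ = 2/3, ψ = 2/3 ↦ 2/3  ≥
φ = 2/3, ψ = 1 ↦ 2/3  ≥
φ = 1, ψ = 0 ↦ 0  <
φ = 1, ψ = 1/3 ↦ 1/3  <
φ = 1, ψ = 2/3 ↦ 2/3  ≥
φ = 1, ψ = 1 ↦ 1  ≥
So 4 of the 16 assignments meet the threshold.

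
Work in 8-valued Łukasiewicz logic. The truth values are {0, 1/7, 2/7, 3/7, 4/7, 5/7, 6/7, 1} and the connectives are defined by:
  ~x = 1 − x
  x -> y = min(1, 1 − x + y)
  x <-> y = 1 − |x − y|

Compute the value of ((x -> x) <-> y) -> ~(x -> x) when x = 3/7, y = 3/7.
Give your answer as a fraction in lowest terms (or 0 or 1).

4/7

x -> x = 3/7 -> 3/7 = 1
(x -> x) <-> y = 1 <-> 3/7 = 3/7
x -> x = 3/7 -> 3/7 = 1
~(x -> x) = ~1 = 0
((x -> x) <-> y) -> ~(x -> x) = 3/7 -> 0 = 4/7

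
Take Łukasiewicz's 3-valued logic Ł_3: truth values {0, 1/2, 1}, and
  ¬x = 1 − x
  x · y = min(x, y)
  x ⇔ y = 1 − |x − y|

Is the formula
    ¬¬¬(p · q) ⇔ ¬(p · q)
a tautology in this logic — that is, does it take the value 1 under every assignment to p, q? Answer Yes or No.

p = 0, q = 0 ↦ 1
p = 0, q = 1/2 ↦ 1
p = 0, q = 1 ↦ 1
p = 1/2, q = 0 ↦ 1
p = 1/2, q = 1/2 ↦ 1
p = 1/2, q = 1 ↦ 1
p = 1, q = 0 ↦ 1
p = 1, q = 1/2 ↦ 1
p = 1, q = 1 ↦ 1
Every assignment gives a value ≥ 1.

Yes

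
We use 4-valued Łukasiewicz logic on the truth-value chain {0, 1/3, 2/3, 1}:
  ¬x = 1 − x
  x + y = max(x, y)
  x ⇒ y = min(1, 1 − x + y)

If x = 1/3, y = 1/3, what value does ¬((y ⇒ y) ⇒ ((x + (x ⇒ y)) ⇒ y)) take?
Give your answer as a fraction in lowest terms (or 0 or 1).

2/3

y ⇒ y = 1/3 ⇒ 1/3 = 1
x ⇒ y = 1/3 ⇒ 1/3 = 1
x + (x ⇒ y) = 1/3 + 1 = 1
(x + (x ⇒ y)) ⇒ y = 1 ⇒ 1/3 = 1/3
(y ⇒ y) ⇒ ((x + (x ⇒ y)) ⇒ y) = 1 ⇒ 1/3 = 1/3
¬((y ⇒ y) ⇒ ((x + (x ⇒ y)) ⇒ y)) = ¬1/3 = 2/3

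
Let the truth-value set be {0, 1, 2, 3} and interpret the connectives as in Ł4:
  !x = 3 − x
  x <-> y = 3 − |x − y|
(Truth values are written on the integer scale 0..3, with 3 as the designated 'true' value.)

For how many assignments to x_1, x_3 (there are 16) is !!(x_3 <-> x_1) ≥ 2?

x_1 = 0, x_3 = 0 ↦ 3  ≥
x_1 = 0, x_3 = 1 ↦ 2  ≥
x_1 = 0, x_3 = 2 ↦ 1  <
x_1 = 0, x_3 = 3 ↦ 0  <
x_1 = 1, x_3 = 0 ↦ 2  ≥
x_1 = 1, x_3 = 1 ↦ 3  ≥
x_1 = 1, x_3 = 2 ↦ 2  ≥
x_1 = 1, x_3 = 3 ↦ 1  <
x_1 = 2, x_3 = 0 ↦ 1  <
x_1 = 2, x_3 = 1 ↦ 2  ≥
x_1 = 2, x_3 = 2 ↦ 3  ≥
x_1 = 2, x_3 = 3 ↦ 2  ≥
x_1 = 3, x_3 = 0 ↦ 0  <
x_1 = 3, x_3 = 1 ↦ 1  <
x_1 = 3, x_3 = 2 ↦ 2  ≥
x_1 = 3, x_3 = 3 ↦ 3  ≥
So 10 of the 16 assignments meet the threshold.

10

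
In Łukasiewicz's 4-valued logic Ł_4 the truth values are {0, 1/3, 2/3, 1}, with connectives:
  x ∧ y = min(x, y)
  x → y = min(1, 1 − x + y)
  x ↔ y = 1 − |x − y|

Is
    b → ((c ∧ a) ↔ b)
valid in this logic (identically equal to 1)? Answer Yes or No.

No

Counterexample: take a = 0, b = 2/3, c = 0.
c ∧ a = 0 ∧ 0 = 0
(c ∧ a) ↔ b = 0 ↔ 2/3 = 1/3
b → ((c ∧ a) ↔ b) = 2/3 → 1/3 = 2/3
This gives 2/3 ≠ 1.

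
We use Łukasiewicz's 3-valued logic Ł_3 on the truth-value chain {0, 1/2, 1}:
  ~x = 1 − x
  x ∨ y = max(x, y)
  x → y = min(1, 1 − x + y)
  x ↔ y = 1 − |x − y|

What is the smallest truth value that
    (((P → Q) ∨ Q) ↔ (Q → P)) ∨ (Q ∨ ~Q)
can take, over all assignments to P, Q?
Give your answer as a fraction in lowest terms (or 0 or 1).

1/2

Take P = 0, Q = 1/2:
P → Q = 0 → 1/2 = 1
(P → Q) ∨ Q = 1 ∨ 1/2 = 1
Q → P = 1/2 → 0 = 1/2
((P → Q) ∨ Q) ↔ (Q → P) = 1 ↔ 1/2 = 1/2
~Q = ~1/2 = 1/2
Q ∨ ~Q = 1/2 ∨ 1/2 = 1/2
(((P → Q) ∨ Q) ↔ (Q → P)) ∨ (Q ∨ ~Q) = 1/2 ∨ 1/2 = 1/2
No assignment yields a value below 1/2, so this is the minimum.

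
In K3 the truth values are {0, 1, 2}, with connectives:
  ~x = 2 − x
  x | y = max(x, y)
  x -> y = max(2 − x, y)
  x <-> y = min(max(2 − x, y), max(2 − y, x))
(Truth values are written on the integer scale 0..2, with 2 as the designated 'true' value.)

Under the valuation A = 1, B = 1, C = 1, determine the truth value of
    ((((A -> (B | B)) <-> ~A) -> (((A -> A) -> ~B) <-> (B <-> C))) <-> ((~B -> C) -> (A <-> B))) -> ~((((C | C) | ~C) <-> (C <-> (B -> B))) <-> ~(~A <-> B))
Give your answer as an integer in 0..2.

1

B | B = 1 | 1 = 1
A -> (B | B) = 1 -> 1 = 1
~A = ~1 = 1
(A -> (B | B)) <-> ~A = 1 <-> 1 = 1
A -> A = 1 -> 1 = 1
~B = ~1 = 1
(A -> A) -> ~B = 1 -> 1 = 1
B <-> C = 1 <-> 1 = 1
((A -> A) -> ~B) <-> (B <-> C) = 1 <-> 1 = 1
((A -> (B | B)) <-> ~A) -> (((A -> A) -> ~B) <-> (B <-> C)) = 1 -> 1 = 1
~B = ~1 = 1
~B -> C = 1 -> 1 = 1
A <-> B = 1 <-> 1 = 1
(~B -> C) -> (A <-> B) = 1 -> 1 = 1
(((A -> (B | B)) <-> ~A) -> (((A -> A) -> ~B) <-> (B <-> C))) <-> ((~B -> C) -> (A <-> B)) = 1 <-> 1 = 1
C | C = 1 | 1 = 1
~C = ~1 = 1
(C | C) | ~C = 1 | 1 = 1
B -> B = 1 -> 1 = 1
C <-> (B -> B) = 1 <-> 1 = 1
((C | C) | ~C) <-> (C <-> (B -> B)) = 1 <-> 1 = 1
~A = ~1 = 1
~A <-> B = 1 <-> 1 = 1
~(~A <-> B) = ~1 = 1
(((C | C) | ~C) <-> (C <-> (B -> B))) <-> ~(~A <-> B) = 1 <-> 1 = 1
~((((C | C) | ~C) <-> (C <-> (B -> B))) <-> ~(~A <-> B)) = ~1 = 1
((((A -> (B | B)) <-> ~A) -> (((A -> A) -> ~B) <-> (B <-> C))) <-> ((~B -> C) -> (A <-> B))) -> ~((((C | C) | ~C) <-> (C <-> (B -> B))) <-> ~(~A <-> B)) = 1 -> 1 = 1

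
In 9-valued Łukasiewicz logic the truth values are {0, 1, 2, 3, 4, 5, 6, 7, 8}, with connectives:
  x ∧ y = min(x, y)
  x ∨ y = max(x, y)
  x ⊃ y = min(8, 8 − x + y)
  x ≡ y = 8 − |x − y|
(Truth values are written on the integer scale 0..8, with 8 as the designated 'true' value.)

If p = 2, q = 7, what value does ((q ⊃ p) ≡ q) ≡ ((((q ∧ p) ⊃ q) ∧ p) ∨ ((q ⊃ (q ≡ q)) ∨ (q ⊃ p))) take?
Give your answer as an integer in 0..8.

4

q ⊃ p = 7 ⊃ 2 = 3
(q ⊃ p) ≡ q = 3 ≡ 7 = 4
q ∧ p = 7 ∧ 2 = 2
(q ∧ p) ⊃ q = 2 ⊃ 7 = 8
((q ∧ p) ⊃ q) ∧ p = 8 ∧ 2 = 2
q ≡ q = 7 ≡ 7 = 8
q ⊃ (q ≡ q) = 7 ⊃ 8 = 8
q ⊃ p = 7 ⊃ 2 = 3
(q ⊃ (q ≡ q)) ∨ (q ⊃ p) = 8 ∨ 3 = 8
(((q ∧ p) ⊃ q) ∧ p) ∨ ((q ⊃ (q ≡ q)) ∨ (q ⊃ p)) = 2 ∨ 8 = 8
((q ⊃ p) ≡ q) ≡ ((((q ∧ p) ⊃ q) ∧ p) ∨ ((q ⊃ (q ≡ q)) ∨ (q ⊃ p))) = 4 ≡ 8 = 4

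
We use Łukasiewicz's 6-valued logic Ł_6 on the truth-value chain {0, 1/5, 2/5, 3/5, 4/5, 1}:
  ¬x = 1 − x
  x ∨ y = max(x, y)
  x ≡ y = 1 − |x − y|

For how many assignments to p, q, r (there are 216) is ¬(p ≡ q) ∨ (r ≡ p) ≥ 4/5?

value 1: 46 assignments (counts)
value 4/5: 72 assignments (counts)
value 3/5: 54 assignments
value 2/5: 30 assignments
value 1/5: 12 assignments
value 0: 2 assignments
So 118 of the 216 assignments meet the threshold.

118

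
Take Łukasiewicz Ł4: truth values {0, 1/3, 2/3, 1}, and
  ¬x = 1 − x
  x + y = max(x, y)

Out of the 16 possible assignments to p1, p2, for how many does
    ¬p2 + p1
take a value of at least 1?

7

p1 = 0, p2 = 0 ↦ 1  ≥
p1 = 0, p2 = 1/3 ↦ 2/3  <
p1 = 0, p2 = 2/3 ↦ 1/3  <
p1 = 0, p2 = 1 ↦ 0  <
p1 = 1/3, p2 = 0 ↦ 1  ≥
p1 = 1/3, p2 = 1/3 ↦ 2/3  <
p1 = 1/3, p2 = 2/3 ↦ 1/3  <
p1 = 1/3, p2 = 1 ↦ 1/3  <
p1 = 2/3, p2 = 0 ↦ 1  ≥
p1 = 2/3, p2 = 1/3 ↦ 2/3  <
p1 = 2/3, p2 = 2/3 ↦ 2/3  <
p1 = 2/3, p2 = 1 ↦ 2/3  <
p1 = 1, p2 = 0 ↦ 1  ≥
p1 = 1, p2 = 1/3 ↦ 1  ≥
p1 = 1, p2 = 2/3 ↦ 1  ≥
p1 = 1, p2 = 1 ↦ 1  ≥
So 7 of the 16 assignments meet the threshold.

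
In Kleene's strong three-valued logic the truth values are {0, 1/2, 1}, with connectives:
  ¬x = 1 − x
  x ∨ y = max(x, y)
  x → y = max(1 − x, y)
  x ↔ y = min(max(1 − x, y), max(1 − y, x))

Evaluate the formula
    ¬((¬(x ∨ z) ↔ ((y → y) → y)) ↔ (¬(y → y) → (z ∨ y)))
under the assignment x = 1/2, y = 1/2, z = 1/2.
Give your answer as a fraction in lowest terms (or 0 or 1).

x ∨ z = 1/2 ∨ 1/2 = 1/2
¬(x ∨ z) = ¬1/2 = 1/2
y → y = 1/2 → 1/2 = 1/2
(y → y) → y = 1/2 → 1/2 = 1/2
¬(x ∨ z) ↔ ((y → y) → y) = 1/2 ↔ 1/2 = 1/2
y → y = 1/2 → 1/2 = 1/2
¬(y → y) = ¬1/2 = 1/2
z ∨ y = 1/2 ∨ 1/2 = 1/2
¬(y → y) → (z ∨ y) = 1/2 → 1/2 = 1/2
(¬(x ∨ z) ↔ ((y → y) → y)) ↔ (¬(y → y) → (z ∨ y)) = 1/2 ↔ 1/2 = 1/2
¬((¬(x ∨ z) ↔ ((y → y) → y)) ↔ (¬(y → y) → (z ∨ y))) = ¬1/2 = 1/2

1/2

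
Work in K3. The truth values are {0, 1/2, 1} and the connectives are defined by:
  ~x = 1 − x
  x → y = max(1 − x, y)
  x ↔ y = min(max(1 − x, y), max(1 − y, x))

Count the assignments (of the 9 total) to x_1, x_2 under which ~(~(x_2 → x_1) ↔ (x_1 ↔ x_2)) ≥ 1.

x_1 = 0, x_2 = 0 ↦ 1  ≥
x_1 = 0, x_2 = 1/2 ↦ 1/2  <
x_1 = 0, x_2 = 1 ↦ 1  ≥
x_1 = 1/2, x_2 = 0 ↦ 1/2  <
x_1 = 1/2, x_2 = 1/2 ↦ 1/2  <
x_1 = 1/2, x_2 = 1 ↦ 1/2  <
x_1 = 1, x_2 = 0 ↦ 0  <
x_1 = 1, x_2 = 1/2 ↦ 1/2  <
x_1 = 1, x_2 = 1 ↦ 1  ≥
So 3 of the 9 assignments meet the threshold.

3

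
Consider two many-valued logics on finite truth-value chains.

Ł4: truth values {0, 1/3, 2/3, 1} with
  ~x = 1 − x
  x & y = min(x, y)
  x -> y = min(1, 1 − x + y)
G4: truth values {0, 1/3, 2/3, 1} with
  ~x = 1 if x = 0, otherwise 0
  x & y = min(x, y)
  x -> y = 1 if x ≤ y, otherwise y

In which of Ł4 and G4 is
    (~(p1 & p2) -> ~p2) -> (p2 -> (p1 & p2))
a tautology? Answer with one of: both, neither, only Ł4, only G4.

In Ł4: every assignment gives 1 — tautology.
In G4: at p1 = 1/3, p2 = 2/3 the value is 1/3 — not a tautology.

only Ł4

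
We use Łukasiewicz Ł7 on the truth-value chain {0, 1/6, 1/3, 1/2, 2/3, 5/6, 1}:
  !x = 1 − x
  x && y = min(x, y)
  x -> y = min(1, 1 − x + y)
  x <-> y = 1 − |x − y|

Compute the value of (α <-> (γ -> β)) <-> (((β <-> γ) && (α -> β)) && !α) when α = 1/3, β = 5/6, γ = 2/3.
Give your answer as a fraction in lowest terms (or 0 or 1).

2/3

γ -> β = 2/3 -> 5/6 = 1
α <-> (γ -> β) = 1/3 <-> 1 = 1/3
β <-> γ = 5/6 <-> 2/3 = 5/6
α -> β = 1/3 -> 5/6 = 1
(β <-> γ) && (α -> β) = 5/6 && 1 = 5/6
!α = !1/3 = 2/3
((β <-> γ) && (α -> β)) && !α = 5/6 && 2/3 = 2/3
(α <-> (γ -> β)) <-> (((β <-> γ) && (α -> β)) && !α) = 1/3 <-> 2/3 = 2/3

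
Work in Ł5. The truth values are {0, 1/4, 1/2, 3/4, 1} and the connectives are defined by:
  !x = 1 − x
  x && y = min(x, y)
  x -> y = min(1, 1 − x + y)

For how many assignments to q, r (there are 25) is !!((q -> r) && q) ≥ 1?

value 1: 1 assignment (counts)
value 3/4: 4 assignments
value 1/2: 7 assignments
value 1/4: 7 assignments
value 0: 6 assignments
So 1 of the 25 assignments meets the threshold.

1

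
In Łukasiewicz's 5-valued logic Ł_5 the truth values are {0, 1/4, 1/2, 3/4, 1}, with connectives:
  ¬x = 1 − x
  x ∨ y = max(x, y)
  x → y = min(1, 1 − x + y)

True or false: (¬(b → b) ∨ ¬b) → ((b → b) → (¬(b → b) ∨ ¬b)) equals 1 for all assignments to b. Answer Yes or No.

Yes

b = 0 ↦ 1
b = 1/4 ↦ 1
b = 1/2 ↦ 1
b = 3/4 ↦ 1
b = 1 ↦ 1
Every assignment gives a value ≥ 1.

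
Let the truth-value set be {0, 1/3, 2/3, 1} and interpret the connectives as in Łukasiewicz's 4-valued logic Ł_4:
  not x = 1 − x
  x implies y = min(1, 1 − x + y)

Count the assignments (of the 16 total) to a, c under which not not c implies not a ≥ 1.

a = 0, c = 0 ↦ 1  ≥
a = 0, c = 1/3 ↦ 1  ≥
a = 0, c = 2/3 ↦ 1  ≥
a = 0, c = 1 ↦ 1  ≥
a = 1/3, c = 0 ↦ 1  ≥
a = 1/3, c = 1/3 ↦ 1  ≥
a = 1/3, c = 2/3 ↦ 1  ≥
a = 1/3, c = 1 ↦ 2/3  <
a = 2/3, c = 0 ↦ 1  ≥
a = 2/3, c = 1/3 ↦ 1  ≥
a = 2/3, c = 2/3 ↦ 2/3  <
a = 2/3, c = 1 ↦ 1/3  <
a = 1, c = 0 ↦ 1  ≥
a = 1, c = 1/3 ↦ 2/3  <
a = 1, c = 2/3 ↦ 1/3  <
a = 1, c = 1 ↦ 0  <
So 10 of the 16 assignments meet the threshold.

10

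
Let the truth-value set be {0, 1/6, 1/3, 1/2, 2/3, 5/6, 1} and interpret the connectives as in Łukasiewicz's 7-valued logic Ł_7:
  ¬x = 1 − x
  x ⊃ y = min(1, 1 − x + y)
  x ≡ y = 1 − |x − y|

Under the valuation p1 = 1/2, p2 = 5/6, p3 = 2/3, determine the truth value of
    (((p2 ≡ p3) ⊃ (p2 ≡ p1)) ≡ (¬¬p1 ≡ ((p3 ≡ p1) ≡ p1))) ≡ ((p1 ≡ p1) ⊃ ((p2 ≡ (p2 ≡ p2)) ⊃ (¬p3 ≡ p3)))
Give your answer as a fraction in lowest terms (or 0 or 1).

5/6

p2 ≡ p3 = 5/6 ≡ 2/3 = 5/6
p2 ≡ p1 = 5/6 ≡ 1/2 = 2/3
(p2 ≡ p3) ⊃ (p2 ≡ p1) = 5/6 ⊃ 2/3 = 5/6
¬p1 = ¬1/2 = 1/2
¬¬p1 = ¬1/2 = 1/2
p3 ≡ p1 = 2/3 ≡ 1/2 = 5/6
(p3 ≡ p1) ≡ p1 = 5/6 ≡ 1/2 = 2/3
¬¬p1 ≡ ((p3 ≡ p1) ≡ p1) = 1/2 ≡ 2/3 = 5/6
((p2 ≡ p3) ⊃ (p2 ≡ p1)) ≡ (¬¬p1 ≡ ((p3 ≡ p1) ≡ p1)) = 5/6 ≡ 5/6 = 1
p1 ≡ p1 = 1/2 ≡ 1/2 = 1
p2 ≡ p2 = 5/6 ≡ 5/6 = 1
p2 ≡ (p2 ≡ p2) = 5/6 ≡ 1 = 5/6
¬p3 = ¬2/3 = 1/3
¬p3 ≡ p3 = 1/3 ≡ 2/3 = 2/3
(p2 ≡ (p2 ≡ p2)) ⊃ (¬p3 ≡ p3) = 5/6 ⊃ 2/3 = 5/6
(p1 ≡ p1) ⊃ ((p2 ≡ (p2 ≡ p2)) ⊃ (¬p3 ≡ p3)) = 1 ⊃ 5/6 = 5/6
(((p2 ≡ p3) ⊃ (p2 ≡ p1)) ≡ (¬¬p1 ≡ ((p3 ≡ p1) ≡ p1))) ≡ ((p1 ≡ p1) ⊃ ((p2 ≡ (p2 ≡ p2)) ⊃ (¬p3 ≡ p3))) = 1 ≡ 5/6 = 5/6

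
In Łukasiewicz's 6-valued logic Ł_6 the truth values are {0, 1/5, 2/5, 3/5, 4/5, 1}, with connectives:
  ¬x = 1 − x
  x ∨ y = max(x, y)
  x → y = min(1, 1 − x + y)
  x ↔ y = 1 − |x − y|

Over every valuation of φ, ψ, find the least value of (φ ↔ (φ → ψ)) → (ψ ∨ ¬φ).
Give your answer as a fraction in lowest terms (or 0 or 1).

Take φ = 3/5, ψ = 1/5:
φ → ψ = 3/5 → 1/5 = 3/5
φ ↔ (φ → ψ) = 3/5 ↔ 3/5 = 1
¬φ = ¬3/5 = 2/5
ψ ∨ ¬φ = 1/5 ∨ 2/5 = 2/5
(φ ↔ (φ → ψ)) → (ψ ∨ ¬φ) = 1 → 2/5 = 2/5
No assignment yields a value below 2/5, so this is the minimum.

2/5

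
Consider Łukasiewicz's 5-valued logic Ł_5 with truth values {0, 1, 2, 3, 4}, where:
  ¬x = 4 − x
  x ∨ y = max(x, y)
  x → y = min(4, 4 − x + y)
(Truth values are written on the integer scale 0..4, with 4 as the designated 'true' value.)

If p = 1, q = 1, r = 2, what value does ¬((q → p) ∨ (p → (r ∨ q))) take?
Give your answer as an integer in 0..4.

q → p = 1 → 1 = 4
r ∨ q = 2 ∨ 1 = 2
p → (r ∨ q) = 1 → 2 = 4
(q → p) ∨ (p → (r ∨ q)) = 4 ∨ 4 = 4
¬((q → p) ∨ (p → (r ∨ q))) = ¬4 = 0

0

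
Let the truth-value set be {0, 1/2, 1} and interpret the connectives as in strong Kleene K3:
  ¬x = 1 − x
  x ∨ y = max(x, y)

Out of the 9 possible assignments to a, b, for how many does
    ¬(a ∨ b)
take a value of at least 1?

1

a = 0, b = 0 ↦ 1  ≥
a = 0, b = 1/2 ↦ 1/2  <
a = 0, b = 1 ↦ 0  <
a = 1/2, b = 0 ↦ 1/2  <
a = 1/2, b = 1/2 ↦ 1/2  <
a = 1/2, b = 1 ↦ 0  <
a = 1, b = 0 ↦ 0  <
a = 1, b = 1/2 ↦ 0  <
a = 1, b = 1 ↦ 0  <
So 1 of the 9 assignments meets the threshold.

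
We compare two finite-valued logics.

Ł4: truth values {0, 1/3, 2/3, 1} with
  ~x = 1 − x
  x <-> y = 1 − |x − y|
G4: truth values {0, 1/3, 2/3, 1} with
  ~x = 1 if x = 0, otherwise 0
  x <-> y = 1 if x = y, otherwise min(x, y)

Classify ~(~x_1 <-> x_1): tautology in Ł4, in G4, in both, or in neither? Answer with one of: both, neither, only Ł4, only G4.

In Ł4: at x_1 = 1/3 the value is 1/3 — not a tautology.
In G4: every assignment gives 1 — tautology.

only G4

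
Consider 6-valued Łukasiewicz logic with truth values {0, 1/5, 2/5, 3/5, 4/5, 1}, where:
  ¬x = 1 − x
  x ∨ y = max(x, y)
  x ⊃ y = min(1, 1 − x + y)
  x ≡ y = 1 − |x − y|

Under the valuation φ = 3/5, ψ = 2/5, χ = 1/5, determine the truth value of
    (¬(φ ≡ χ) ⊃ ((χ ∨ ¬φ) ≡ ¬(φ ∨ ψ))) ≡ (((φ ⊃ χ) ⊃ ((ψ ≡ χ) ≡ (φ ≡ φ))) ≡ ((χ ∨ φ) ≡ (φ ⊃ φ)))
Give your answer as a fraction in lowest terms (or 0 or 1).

3/5

φ ≡ χ = 3/5 ≡ 1/5 = 3/5
¬(φ ≡ χ) = ¬3/5 = 2/5
¬φ = ¬3/5 = 2/5
χ ∨ ¬φ = 1/5 ∨ 2/5 = 2/5
φ ∨ ψ = 3/5 ∨ 2/5 = 3/5
¬(φ ∨ ψ) = ¬3/5 = 2/5
(χ ∨ ¬φ) ≡ ¬(φ ∨ ψ) = 2/5 ≡ 2/5 = 1
¬(φ ≡ χ) ⊃ ((χ ∨ ¬φ) ≡ ¬(φ ∨ ψ)) = 2/5 ⊃ 1 = 1
φ ⊃ χ = 3/5 ⊃ 1/5 = 3/5
ψ ≡ χ = 2/5 ≡ 1/5 = 4/5
φ ≡ φ = 3/5 ≡ 3/5 = 1
(ψ ≡ χ) ≡ (φ ≡ φ) = 4/5 ≡ 1 = 4/5
(φ ⊃ χ) ⊃ ((ψ ≡ χ) ≡ (φ ≡ φ)) = 3/5 ⊃ 4/5 = 1
χ ∨ φ = 1/5 ∨ 3/5 = 3/5
φ ⊃ φ = 3/5 ⊃ 3/5 = 1
(χ ∨ φ) ≡ (φ ⊃ φ) = 3/5 ≡ 1 = 3/5
((φ ⊃ χ) ⊃ ((ψ ≡ χ) ≡ (φ ≡ φ))) ≡ ((χ ∨ φ) ≡ (φ ⊃ φ)) = 1 ≡ 3/5 = 3/5
(¬(φ ≡ χ) ⊃ ((χ ∨ ¬φ) ≡ ¬(φ ∨ ψ))) ≡ (((φ ⊃ χ) ⊃ ((ψ ≡ χ) ≡ (φ ≡ φ))) ≡ ((χ ∨ φ) ≡ (φ ⊃ φ))) = 1 ≡ 3/5 = 3/5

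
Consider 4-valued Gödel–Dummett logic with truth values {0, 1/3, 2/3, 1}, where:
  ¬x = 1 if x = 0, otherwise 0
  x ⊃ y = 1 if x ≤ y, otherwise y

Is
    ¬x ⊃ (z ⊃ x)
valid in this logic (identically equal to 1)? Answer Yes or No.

No

Counterexample: take x = 0, z = 1/3.
¬x = ¬0 = 1
z ⊃ x = 1/3 ⊃ 0 = 0
¬x ⊃ (z ⊃ x) = 1 ⊃ 0 = 0
This gives 0 ≠ 1.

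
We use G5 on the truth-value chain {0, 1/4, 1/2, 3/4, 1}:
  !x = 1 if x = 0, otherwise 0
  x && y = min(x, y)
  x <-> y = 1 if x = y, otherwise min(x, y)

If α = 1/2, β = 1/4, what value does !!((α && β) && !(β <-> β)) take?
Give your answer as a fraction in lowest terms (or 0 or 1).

α && β = 1/2 && 1/4 = 1/4
β <-> β = 1/4 <-> 1/4 = 1
!(β <-> β) = !1 = 0
(α && β) && !(β <-> β) = 1/4 && 0 = 0
!((α && β) && !(β <-> β)) = !0 = 1
!!((α && β) && !(β <-> β)) = !1 = 0

0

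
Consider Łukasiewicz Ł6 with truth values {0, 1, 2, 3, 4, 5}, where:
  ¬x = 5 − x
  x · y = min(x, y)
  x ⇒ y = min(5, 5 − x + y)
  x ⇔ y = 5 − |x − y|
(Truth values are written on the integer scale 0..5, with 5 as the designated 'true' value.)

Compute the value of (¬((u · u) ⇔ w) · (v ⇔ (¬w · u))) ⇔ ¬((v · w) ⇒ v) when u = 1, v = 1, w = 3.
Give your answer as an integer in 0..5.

3

u · u = 1 · 1 = 1
(u · u) ⇔ w = 1 ⇔ 3 = 3
¬((u · u) ⇔ w) = ¬3 = 2
¬w = ¬3 = 2
¬w · u = 2 · 1 = 1
v ⇔ (¬w · u) = 1 ⇔ 1 = 5
¬((u · u) ⇔ w) · (v ⇔ (¬w · u)) = 2 · 5 = 2
v · w = 1 · 3 = 1
(v · w) ⇒ v = 1 ⇒ 1 = 5
¬((v · w) ⇒ v) = ¬5 = 0
(¬((u · u) ⇔ w) · (v ⇔ (¬w · u))) ⇔ ¬((v · w) ⇒ v) = 2 ⇔ 0 = 3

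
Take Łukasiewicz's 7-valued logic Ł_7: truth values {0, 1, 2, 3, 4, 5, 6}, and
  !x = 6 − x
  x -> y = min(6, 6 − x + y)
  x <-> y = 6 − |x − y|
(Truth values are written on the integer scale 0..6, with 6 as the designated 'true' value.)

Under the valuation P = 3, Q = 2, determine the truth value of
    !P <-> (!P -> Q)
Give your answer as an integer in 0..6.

4

!P = !3 = 3
!P = !3 = 3
!P -> Q = 3 -> 2 = 5
!P <-> (!P -> Q) = 3 <-> 5 = 4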